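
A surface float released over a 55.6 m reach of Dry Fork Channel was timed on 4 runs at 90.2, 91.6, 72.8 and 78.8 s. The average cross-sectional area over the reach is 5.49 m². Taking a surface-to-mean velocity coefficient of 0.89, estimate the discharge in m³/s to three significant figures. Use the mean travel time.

3.26 m³/s

t̄ = (90.2 + 91.6 + 72.8 + 78.8) / 4 = 83.35 s
v_surface = L / t̄ = 55.6 / 83.35 = 0.6671 m/s
v_mean = 0.89 × 0.6671 = 0.5937 m/s
Q = A × v_mean = 5.49 × 0.5937 = 3.259 m³/s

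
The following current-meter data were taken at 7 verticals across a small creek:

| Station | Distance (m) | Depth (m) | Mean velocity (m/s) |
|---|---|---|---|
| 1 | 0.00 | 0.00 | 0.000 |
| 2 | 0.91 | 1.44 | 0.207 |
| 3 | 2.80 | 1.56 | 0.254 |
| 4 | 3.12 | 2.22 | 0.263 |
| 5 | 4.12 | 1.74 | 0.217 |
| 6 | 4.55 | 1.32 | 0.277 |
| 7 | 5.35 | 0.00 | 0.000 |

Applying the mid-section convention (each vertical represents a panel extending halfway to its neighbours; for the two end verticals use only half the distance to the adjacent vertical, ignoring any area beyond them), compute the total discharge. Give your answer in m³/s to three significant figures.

1.74 m³/s

w_2 = (2.80 − 0.00)/2 = 1.4 m; q_2 = 0.207 × 1.44 × 1.4 = 0.4173 m³/s
w_3 = (3.12 − 0.91)/2 = 1.105 m; q_3 = 0.254 × 1.56 × 1.105 = 0.4378 m³/s
w_4 = (4.12 − 2.80)/2 = 0.66 m; q_4 = 0.263 × 2.22 × 0.66 = 0.3853 m³/s
w_5 = (4.55 − 3.12)/2 = 0.715 m; q_5 = 0.217 × 1.74 × 0.715 = 0.2700 m³/s
w_6 = (5.35 − 4.12)/2 = 0.615 m; q_6 = 0.277 × 1.32 × 0.615 = 0.2249 m³/s
Stations 1, 7 contribute zero (depth or velocity is 0).
Q = Σ qᵢ = 1.735 m³/s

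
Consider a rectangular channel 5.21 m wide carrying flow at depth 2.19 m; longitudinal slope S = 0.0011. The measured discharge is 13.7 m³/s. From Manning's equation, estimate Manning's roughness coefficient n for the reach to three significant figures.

0.0310

A = b·y = 5.21 × 2.19 = 11.41 m²
P = b + 2y = 5.21 + 2×2.19 = 9.590 m
R = A/P = 11.41/9.590 = 1.190 m
n = (1/Q)·A·R^(2/3)·S^(1/2) = (1/13.7) × 11.41 × 1.123 × 0.03317 = 0.03101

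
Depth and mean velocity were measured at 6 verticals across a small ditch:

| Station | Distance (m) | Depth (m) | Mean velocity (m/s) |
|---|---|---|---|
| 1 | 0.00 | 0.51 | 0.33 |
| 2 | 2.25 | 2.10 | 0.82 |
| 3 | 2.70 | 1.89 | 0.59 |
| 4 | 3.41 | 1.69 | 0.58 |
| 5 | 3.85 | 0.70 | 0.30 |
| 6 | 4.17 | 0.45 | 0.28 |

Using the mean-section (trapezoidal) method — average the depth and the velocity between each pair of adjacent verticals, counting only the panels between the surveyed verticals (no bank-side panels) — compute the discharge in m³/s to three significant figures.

Panel 1-2: Δb = 2.25 m, d̄ = (0.51+2.10)/2 = 1.305, v̄ = (0.33+0.82)/2 = 0.575 → q = 2.25×1.305×0.575 = 1.688 m³/s
Panel 2-3: Δb = 0.45 m, d̄ = (2.10+1.89)/2 = 1.995, v̄ = (0.82+0.59)/2 = 0.705 → q = 0.45×1.995×0.705 = 0.6329 m³/s
Panel 3-4: Δb = 0.71 m, d̄ = (1.89+1.69)/2 = 1.79, v̄ = (0.59+0.58)/2 = 0.585 → q = 0.71×1.79×0.585 = 0.7435 m³/s
Panel 4-5: Δb = 0.44 m, d̄ = (1.69+0.70)/2 = 1.195, v̄ = (0.58+0.30)/2 = 0.44 → q = 0.44×1.195×0.44 = 0.2314 m³/s
Panel 5-6: Δb = 0.32 m, d̄ = (0.70+0.45)/2 = 0.575, v̄ = (0.30+0.28)/2 = 0.29 → q = 0.32×0.575×0.29 = 0.05336 m³/s
Q = Σ q = 3.349 m³/s

3.35 m³/s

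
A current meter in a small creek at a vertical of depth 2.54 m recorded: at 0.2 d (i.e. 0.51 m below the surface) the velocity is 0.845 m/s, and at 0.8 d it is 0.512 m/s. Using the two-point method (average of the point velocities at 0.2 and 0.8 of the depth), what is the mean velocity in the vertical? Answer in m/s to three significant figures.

v̄ = (0.845 + 0.512) / 2 = 0.6785 m/s

0.679 m/s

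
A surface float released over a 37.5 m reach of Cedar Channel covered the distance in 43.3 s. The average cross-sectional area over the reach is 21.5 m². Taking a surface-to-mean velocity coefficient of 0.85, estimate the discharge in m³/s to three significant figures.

v_surface = L / t̄ = 37.5 / 43.3 = 0.8661 m/s
v_mean = 0.85 × 0.8661 = 0.7361 m/s
Q = A × v_mean = 21.5 × 0.7361 = 15.83 m³/s

15.8 m³/s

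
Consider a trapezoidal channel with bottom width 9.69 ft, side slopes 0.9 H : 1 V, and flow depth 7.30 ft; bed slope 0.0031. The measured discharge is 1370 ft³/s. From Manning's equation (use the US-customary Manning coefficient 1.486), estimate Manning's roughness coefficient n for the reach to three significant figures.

A = (b + z·y)·y = (9.69 + 0.9×7.30)×7.30 = 118.7 ft²
P = b + 2y√(1+z²) = 9.69 + 2×7.30×√(1+0.9²) = 29.33 ft
R = A/P = 118.7/29.33 = 4.047 ft
n = (1.486/Q)·A·R^(2/3)·S^(1/2) = (1.486/1370) × 118.7 × 2.539 × 0.05568 = 0.01820

0.0182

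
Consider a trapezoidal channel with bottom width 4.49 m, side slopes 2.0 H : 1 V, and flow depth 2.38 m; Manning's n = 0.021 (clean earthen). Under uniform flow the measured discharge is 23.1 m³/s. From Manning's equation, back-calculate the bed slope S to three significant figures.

0.000295

A = (b + z·y)·y = (4.49 + 2.0×2.38)×2.38 = 22.02 m²
P = b + 2y√(1+z²) = 4.49 + 2×2.38×√(1+2.0²) = 15.13 m
R = A/P = 22.02/15.13 = 1.455 m
S = (Q·n / (1·A·R^(2/3)))² = (23.1×0.021 / (1×22.02×1.284))² = 0.0002946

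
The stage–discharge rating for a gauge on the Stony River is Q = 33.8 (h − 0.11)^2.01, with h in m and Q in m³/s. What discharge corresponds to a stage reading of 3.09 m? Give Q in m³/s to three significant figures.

303 m³/s

Q = 33.8 × (3.09 − 0.11)^2.01 = 33.8 × 2.98^2.01 = 303.5 m³/s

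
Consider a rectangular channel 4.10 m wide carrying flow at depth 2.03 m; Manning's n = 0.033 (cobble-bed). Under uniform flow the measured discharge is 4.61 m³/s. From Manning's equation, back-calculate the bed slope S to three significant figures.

0.000325

A = b·y = 4.10 × 2.03 = 8.323 m²
P = b + 2y = 4.10 + 2×2.03 = 8.160 m
R = A/P = 8.323/8.160 = 1.020 m
S = (Q·n / (1·A·R^(2/3)))² = (4.61×0.033 / (1×8.323×1.013))² = 0.0003254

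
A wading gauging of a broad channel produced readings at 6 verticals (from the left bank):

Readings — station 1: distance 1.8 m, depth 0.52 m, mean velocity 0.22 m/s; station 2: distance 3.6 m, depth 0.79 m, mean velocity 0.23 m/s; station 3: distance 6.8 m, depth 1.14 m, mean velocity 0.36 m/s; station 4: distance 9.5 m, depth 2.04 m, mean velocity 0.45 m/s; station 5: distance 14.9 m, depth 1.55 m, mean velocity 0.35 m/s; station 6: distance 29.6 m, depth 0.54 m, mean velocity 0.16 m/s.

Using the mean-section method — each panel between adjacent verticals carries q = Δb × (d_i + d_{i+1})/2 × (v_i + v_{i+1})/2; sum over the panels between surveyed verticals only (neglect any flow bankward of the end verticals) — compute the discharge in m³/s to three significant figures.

10.7 m³/s

Panel 1-2: Δb = 1.8 m, d̄ = (0.52+0.79)/2 = 0.655, v̄ = (0.22+0.23)/2 = 0.225 → q = 1.8×0.655×0.225 = 0.2653 m³/s
Panel 2-3: Δb = 3.2 m, d̄ = (0.79+1.14)/2 = 0.965, v̄ = (0.23+0.36)/2 = 0.295 → q = 3.2×0.965×0.295 = 0.9110 m³/s
Panel 3-4: Δb = 2.7 m, d̄ = (1.14+2.04)/2 = 1.59, v̄ = (0.36+0.45)/2 = 0.405 → q = 2.7×1.59×0.405 = 1.739 m³/s
Panel 4-5: Δb = 5.4 m, d̄ = (2.04+1.55)/2 = 1.795, v̄ = (0.45+0.35)/2 = 0.4 → q = 5.4×1.795×0.4 = 3.877 m³/s
Panel 5-6: Δb = 14.7 m, d̄ = (1.55+0.54)/2 = 1.045, v̄ = (0.35+0.16)/2 = 0.255 → q = 14.7×1.045×0.255 = 3.917 m³/s
Q = Σ q = 10.71 m³/s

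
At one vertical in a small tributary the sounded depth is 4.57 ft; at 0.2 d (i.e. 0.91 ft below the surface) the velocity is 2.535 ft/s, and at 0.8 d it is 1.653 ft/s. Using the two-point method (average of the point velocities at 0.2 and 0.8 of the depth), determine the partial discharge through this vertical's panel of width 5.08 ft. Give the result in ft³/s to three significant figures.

48.6 ft³/s

v̄ = (2.535 + 1.653) / 2 = 2.094 ft/s
q = v̄ × d × w = 2.094 × 4.57 × 5.08 = 48.61 ft³/s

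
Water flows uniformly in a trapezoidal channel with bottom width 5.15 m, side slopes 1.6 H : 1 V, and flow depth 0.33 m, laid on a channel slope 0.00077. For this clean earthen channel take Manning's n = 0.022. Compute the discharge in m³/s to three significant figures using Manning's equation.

1.04 m³/s

A = (b + z·y)·y = (5.15 + 1.6×0.33)×0.33 = 1.874 m²
P = b + 2y√(1+z²) = 5.15 + 2×0.33×√(1+1.6²) = 6.395 m
R = A/P = 1.874/6.395 = 0.2930 m
Q = (1/n)·A·R^(2/3)·S^(1/2) = (1/0.022) × 1.874 × 0.2930^(2/3) × 0.00077^(1/2) = 1.043 m³/s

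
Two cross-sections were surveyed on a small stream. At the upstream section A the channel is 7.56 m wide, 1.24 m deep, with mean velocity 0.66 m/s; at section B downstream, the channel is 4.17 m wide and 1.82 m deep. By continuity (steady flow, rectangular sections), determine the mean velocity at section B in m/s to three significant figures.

Q = A₁V₁ = (7.56×1.24) × 0.66 = 6.187 m³/s
A₂ = 4.17 × 1.82 = 7.589 m²
V₂ = Q/A₂ = 6.187/7.589 = 0.8152 m/s

0.815 m/s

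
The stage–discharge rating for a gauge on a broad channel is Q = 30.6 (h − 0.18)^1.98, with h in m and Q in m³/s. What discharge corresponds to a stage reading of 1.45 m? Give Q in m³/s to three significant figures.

Q = 30.6 × (1.45 − 0.18)^1.98 = 30.6 × 1.27^1.98 = 49.12 m³/s

49.1 m³/s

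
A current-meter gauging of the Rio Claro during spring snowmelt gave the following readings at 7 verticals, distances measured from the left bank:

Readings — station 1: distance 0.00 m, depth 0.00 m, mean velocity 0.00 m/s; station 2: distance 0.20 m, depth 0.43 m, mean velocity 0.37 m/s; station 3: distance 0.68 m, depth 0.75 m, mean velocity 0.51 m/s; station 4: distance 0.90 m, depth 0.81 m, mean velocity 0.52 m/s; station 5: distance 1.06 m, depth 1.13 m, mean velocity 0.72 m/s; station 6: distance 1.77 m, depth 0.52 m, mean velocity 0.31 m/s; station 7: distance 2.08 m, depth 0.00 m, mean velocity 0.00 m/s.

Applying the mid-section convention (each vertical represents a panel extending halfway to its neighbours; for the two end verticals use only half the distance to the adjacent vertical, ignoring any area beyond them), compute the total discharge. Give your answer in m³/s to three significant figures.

w_2 = (0.68 − 0.00)/2 = 0.34 m; q_2 = 0.37 × 0.43 × 0.34 = 0.05409 m³/s
w_3 = (0.90 − 0.20)/2 = 0.35 m; q_3 = 0.51 × 0.75 × 0.35 = 0.1339 m³/s
w_4 = (1.06 − 0.68)/2 = 0.19 m; q_4 = 0.52 × 0.81 × 0.19 = 0.08003 m³/s
w_5 = (1.77 − 0.90)/2 = 0.435 m; q_5 = 0.72 × 1.13 × 0.435 = 0.3539 m³/s
w_6 = (2.08 − 1.06)/2 = 0.51 m; q_6 = 0.31 × 0.52 × 0.51 = 0.08221 m³/s
Stations 1, 7 contribute zero (depth or velocity is 0).
Q = Σ qᵢ = 0.7041 m³/s

0.704 m³/s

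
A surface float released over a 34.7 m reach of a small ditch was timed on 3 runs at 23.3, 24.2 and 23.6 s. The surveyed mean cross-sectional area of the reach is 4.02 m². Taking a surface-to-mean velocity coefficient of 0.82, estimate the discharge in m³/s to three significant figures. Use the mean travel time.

t̄ = (23.3 + 24.2 + 23.6) / 3 = 23.7 s
v_surface = L / t̄ = 34.7 / 23.7 = 1.464 m/s
v_mean = 0.82 × 1.464 = 1.201 m/s
Q = A × v_mean = 4.02 × 1.201 = 4.826 m³/s

4.83 m³/s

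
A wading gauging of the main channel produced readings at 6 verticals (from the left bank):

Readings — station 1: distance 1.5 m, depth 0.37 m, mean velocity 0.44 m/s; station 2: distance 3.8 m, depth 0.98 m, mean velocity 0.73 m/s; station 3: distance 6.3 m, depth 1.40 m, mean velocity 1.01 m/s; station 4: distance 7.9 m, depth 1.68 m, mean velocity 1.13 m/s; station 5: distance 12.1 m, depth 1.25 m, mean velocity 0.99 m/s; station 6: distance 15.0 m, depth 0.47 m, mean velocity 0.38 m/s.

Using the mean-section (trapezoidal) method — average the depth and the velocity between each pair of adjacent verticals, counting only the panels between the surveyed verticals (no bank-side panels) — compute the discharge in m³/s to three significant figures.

14.4 m³/s

Panel 1-2: Δb = 2.3 m, d̄ = (0.37+0.98)/2 = 0.675, v̄ = (0.44+0.73)/2 = 0.585 → q = 2.3×0.675×0.585 = 0.9082 m³/s
Panel 2-3: Δb = 2.5 m, d̄ = (0.98+1.40)/2 = 1.19, v̄ = (0.73+1.01)/2 = 0.87 → q = 2.5×1.19×0.87 = 2.588 m³/s
Panel 3-4: Δb = 1.6 m, d̄ = (1.40+1.68)/2 = 1.54, v̄ = (1.01+1.13)/2 = 1.07 → q = 1.6×1.54×1.07 = 2.636 m³/s
Panel 4-5: Δb = 4.2 m, d̄ = (1.68+1.25)/2 = 1.465, v̄ = (1.13+0.99)/2 = 1.06 → q = 4.2×1.465×1.06 = 6.522 m³/s
Panel 5-6: Δb = 2.9 m, d̄ = (1.25+0.47)/2 = 0.86, v̄ = (0.99+0.38)/2 = 0.685 → q = 2.9×0.86×0.685 = 1.708 m³/s
Q = Σ q = 14.36 m³/s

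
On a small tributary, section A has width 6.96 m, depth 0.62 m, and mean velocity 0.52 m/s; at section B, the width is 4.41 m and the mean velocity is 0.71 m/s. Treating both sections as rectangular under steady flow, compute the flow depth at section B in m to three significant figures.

0.717 m

Q = A₁V₁ = (6.96×0.62) × 0.52 = 2.244 m³/s
d₂ = Q/(b₂ V₂) = 2.244/(4.41×0.71) = 0.7167 m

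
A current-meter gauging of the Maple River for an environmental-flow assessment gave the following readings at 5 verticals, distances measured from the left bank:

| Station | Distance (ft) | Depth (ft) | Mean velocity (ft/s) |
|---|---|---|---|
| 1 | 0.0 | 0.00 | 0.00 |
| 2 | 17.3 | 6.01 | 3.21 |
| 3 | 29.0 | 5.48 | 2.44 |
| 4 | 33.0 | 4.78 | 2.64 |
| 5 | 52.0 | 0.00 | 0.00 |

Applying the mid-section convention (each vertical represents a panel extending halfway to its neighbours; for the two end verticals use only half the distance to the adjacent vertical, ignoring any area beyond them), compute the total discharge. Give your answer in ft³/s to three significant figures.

w_2 = (29.0 − 0.0)/2 = 14.5 ft; q_2 = 3.21 × 6.01 × 14.5 = 279.7 ft³/s
w_3 = (33.0 − 17.3)/2 = 7.85 ft; q_3 = 2.44 × 5.48 × 7.85 = 105.0 ft³/s
w_4 = (52.0 − 29.0)/2 = 11.5 ft; q_4 = 2.64 × 4.78 × 11.5 = 145.1 ft³/s
Stations 1, 5 contribute zero (depth or velocity is 0).
Q = Σ qᵢ = 529.8 ft³/s

530 ft³/s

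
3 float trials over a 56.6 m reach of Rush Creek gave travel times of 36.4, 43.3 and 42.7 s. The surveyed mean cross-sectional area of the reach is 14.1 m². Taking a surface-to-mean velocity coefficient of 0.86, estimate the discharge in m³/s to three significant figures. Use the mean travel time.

t̄ = (36.4 + 43.3 + 42.7) / 3 = 40.8 s
v_surface = L / t̄ = 56.6 / 40.8 = 1.387 m/s
v_mean = 0.86 × 1.387 = 1.193 m/s
Q = A × v_mean = 14.1 × 1.193 = 16.82 m³/s

16.8 m³/s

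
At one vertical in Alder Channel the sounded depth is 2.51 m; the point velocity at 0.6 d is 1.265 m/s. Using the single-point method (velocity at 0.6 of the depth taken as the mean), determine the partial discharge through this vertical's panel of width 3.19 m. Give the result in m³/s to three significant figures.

v̄ = v₀.₆ = 1.265 m/s
q = v̄ × d × w = 1.265 × 2.51 × 3.19 = 10.13 m³/s

10.1 m³/s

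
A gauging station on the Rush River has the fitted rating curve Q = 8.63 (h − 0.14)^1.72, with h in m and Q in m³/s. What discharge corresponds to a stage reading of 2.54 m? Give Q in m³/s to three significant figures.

Q = 8.63 × (2.54 − 0.14)^1.72 = 8.63 × 2.4^1.72 = 38.90 m³/s

38.9 m³/s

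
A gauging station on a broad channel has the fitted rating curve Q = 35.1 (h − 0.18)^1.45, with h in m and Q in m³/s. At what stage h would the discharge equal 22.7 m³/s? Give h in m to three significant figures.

h − h₀ = (Q/C)^(1/b) = (22.7/35.1)^(1/1.45) = 0.7404 m
h = 0.18 + 0.7404 = 0.9204 m

0.920 m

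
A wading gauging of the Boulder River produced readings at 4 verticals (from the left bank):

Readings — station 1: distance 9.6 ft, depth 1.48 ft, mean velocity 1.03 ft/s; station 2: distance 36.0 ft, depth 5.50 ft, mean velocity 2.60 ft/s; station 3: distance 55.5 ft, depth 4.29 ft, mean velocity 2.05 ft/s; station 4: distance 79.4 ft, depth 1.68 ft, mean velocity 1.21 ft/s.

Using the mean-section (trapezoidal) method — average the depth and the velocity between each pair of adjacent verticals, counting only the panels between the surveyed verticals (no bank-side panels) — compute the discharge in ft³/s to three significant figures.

Panel 1-2: Δb = 26.4 ft, d̄ = (1.48+5.50)/2 = 3.49, v̄ = (1.03+2.60)/2 = 1.815 → q = 26.4×3.49×1.815 = 167.2 ft³/s
Panel 2-3: Δb = 19.5 ft, d̄ = (5.50+4.29)/2 = 4.895, v̄ = (2.60+2.05)/2 = 2.325 → q = 19.5×4.895×2.325 = 221.9 ft³/s
Panel 3-4: Δb = 23.9 ft, d̄ = (4.29+1.68)/2 = 2.985, v̄ = (2.05+1.21)/2 = 1.63 → q = 23.9×2.985×1.63 = 116.3 ft³/s
Q = Σ q = 505.4 ft³/s

505 ft³/s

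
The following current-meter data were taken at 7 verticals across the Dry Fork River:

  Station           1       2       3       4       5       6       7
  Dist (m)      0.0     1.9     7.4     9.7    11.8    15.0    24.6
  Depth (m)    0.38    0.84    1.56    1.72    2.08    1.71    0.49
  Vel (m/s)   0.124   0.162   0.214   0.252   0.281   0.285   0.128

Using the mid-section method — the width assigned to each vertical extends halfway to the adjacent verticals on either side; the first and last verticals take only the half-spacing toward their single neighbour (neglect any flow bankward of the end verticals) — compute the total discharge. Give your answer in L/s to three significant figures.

7770 L/s

w_1 = (1.9 − 0.0)/2 = 0.95 m; q_1 = 0.124 × 0.38 × 0.95 = 0.04476 m³/s
w_2 = (7.4 − 0.0)/2 = 3.7 m; q_2 = 0.162 × 0.84 × 3.7 = 0.5035 m³/s
w_3 = (9.7 − 1.9)/2 = 3.9 m; q_3 = 0.214 × 1.56 × 3.9 = 1.302 m³/s
w_4 = (11.8 − 7.4)/2 = 2.2 m; q_4 = 0.252 × 1.72 × 2.2 = 0.9536 m³/s
w_5 = (15.0 − 9.7)/2 = 2.65 m; q_5 = 0.281 × 2.08 × 2.65 = 1.549 m³/s
w_6 = (24.6 − 11.8)/2 = 6.4 m; q_6 = 0.285 × 1.71 × 6.4 = 3.119 m³/s
w_7 = (24.6 − 15.0)/2 = 4.8 m; q_7 = 0.128 × 0.49 × 4.8 = 0.3011 m³/s
Q = Σ qᵢ = 7.773 m³/s
= 7.773 × 1000 = 7773 L/s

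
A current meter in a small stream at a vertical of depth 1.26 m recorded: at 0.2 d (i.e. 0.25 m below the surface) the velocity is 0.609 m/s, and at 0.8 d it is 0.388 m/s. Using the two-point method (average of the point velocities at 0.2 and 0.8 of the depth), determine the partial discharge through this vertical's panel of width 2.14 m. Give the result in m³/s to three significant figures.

1.34 m³/s

v̄ = (0.609 + 0.388) / 2 = 0.4985 m/s
q = v̄ × d × w = 0.4985 × 1.26 × 2.14 = 1.344 m³/s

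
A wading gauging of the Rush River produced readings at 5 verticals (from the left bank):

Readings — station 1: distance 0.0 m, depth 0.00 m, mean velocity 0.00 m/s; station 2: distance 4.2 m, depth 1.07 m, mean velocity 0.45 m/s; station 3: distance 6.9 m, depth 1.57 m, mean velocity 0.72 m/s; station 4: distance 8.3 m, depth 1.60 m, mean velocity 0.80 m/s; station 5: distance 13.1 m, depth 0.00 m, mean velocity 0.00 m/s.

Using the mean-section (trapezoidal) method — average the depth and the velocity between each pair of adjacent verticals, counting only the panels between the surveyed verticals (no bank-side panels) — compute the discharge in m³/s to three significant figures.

Panel 1-2: Δb = 4.2 m, d̄ = (0.00+1.07)/2 = 0.535, v̄ = (0.00+0.45)/2 = 0.225 → q = 4.2×0.535×0.225 = 0.5056 m³/s
Panel 2-3: Δb = 2.7 m, d̄ = (1.07+1.57)/2 = 1.32, v̄ = (0.45+0.72)/2 = 0.585 → q = 2.7×1.32×0.585 = 2.085 m³/s
Panel 3-4: Δb = 1.4 m, d̄ = (1.57+1.60)/2 = 1.585, v̄ = (0.72+0.80)/2 = 0.76 → q = 1.4×1.585×0.76 = 1.686 m³/s
Panel 4-5: Δb = 4.8 m, d̄ = (1.60+0.00)/2 = 0.8, v̄ = (0.80+0.00)/2 = 0.4 → q = 4.8×0.8×0.4 = 1.536 m³/s
Q = Σ q = 5.813 m³/s

5.81 m³/s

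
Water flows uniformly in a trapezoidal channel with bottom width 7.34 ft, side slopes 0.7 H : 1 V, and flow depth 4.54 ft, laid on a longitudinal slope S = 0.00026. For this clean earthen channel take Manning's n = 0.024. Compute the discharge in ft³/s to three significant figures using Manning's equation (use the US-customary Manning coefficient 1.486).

90.0 ft³/s

A = (b + z·y)·y = (7.34 + 0.7×4.54)×4.54 = 47.75 ft²
P = b + 2y√(1+z²) = 7.34 + 2×4.54×√(1+0.7²) = 18.42 ft
R = A/P = 47.75/18.42 = 2.592 ft
Q = (1.486/n)·A·R^(2/3)·S^(1/2) = (1.486/0.024) × 47.75 × 2.592^(2/3) × 0.00026^(1/2) = 89.96 ft³/s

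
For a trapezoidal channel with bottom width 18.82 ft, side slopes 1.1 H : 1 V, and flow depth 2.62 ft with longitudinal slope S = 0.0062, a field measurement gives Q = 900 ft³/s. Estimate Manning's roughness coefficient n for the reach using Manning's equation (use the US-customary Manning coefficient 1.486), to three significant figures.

0.0123

A = (b + z·y)·y = (18.82 + 1.1×2.62)×2.62 = 56.86 ft²
P = b + 2y√(1+z²) = 18.82 + 2×2.62×√(1+1.1²) = 26.61 ft
R = A/P = 56.86/26.61 = 2.137 ft
n = (1.486/Q)·A·R^(2/3)·S^(1/2) = (1.486/900) × 56.86 × 1.659 × 0.07874 = 0.01226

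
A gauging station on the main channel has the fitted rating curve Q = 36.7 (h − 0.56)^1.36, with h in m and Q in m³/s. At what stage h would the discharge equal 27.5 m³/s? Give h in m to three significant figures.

h − h₀ = (Q/C)^(1/b) = (27.5/36.7)^(1/1.36) = 0.8088 m
h = 0.56 + 0.8088 = 1.369 m

1.37 m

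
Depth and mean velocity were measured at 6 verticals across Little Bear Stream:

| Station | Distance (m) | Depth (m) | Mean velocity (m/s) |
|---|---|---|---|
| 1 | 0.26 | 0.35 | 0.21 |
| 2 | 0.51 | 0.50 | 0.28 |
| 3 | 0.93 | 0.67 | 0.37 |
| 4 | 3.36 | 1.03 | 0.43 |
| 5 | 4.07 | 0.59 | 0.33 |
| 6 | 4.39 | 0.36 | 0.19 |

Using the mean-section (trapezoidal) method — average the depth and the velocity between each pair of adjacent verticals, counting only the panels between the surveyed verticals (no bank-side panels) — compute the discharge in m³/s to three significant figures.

Panel 1-2: Δb = 0.25 m, d̄ = (0.35+0.50)/2 = 0.425, v̄ = (0.21+0.28)/2 = 0.245 → q = 0.25×0.425×0.245 = 0.02603 m³/s
Panel 2-3: Δb = 0.42 m, d̄ = (0.50+0.67)/2 = 0.585, v̄ = (0.28+0.37)/2 = 0.325 → q = 0.42×0.585×0.325 = 0.07985 m³/s
Panel 3-4: Δb = 2.43 m, d̄ = (0.67+1.03)/2 = 0.85, v̄ = (0.37+0.43)/2 = 0.4 → q = 2.43×0.85×0.4 = 0.8262 m³/s
Panel 4-5: Δb = 0.71 m, d̄ = (1.03+0.59)/2 = 0.81, v̄ = (0.43+0.33)/2 = 0.38 → q = 0.71×0.81×0.38 = 0.2185 m³/s
Panel 5-6: Δb = 0.32 m, d̄ = (0.59+0.36)/2 = 0.475, v̄ = (0.33+0.19)/2 = 0.26 → q = 0.32×0.475×0.26 = 0.03952 m³/s
Q = Σ q = 1.190 m³/s

1.19 m³/s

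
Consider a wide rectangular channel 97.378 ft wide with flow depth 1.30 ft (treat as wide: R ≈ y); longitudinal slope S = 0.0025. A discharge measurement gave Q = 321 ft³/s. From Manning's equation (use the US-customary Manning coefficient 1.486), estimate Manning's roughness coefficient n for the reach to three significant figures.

A = b·y = 97.378 × 1.30 = 126.6 ft²
Wide channel: R ≈ y = 1.30 ft
n = (1.486/Q)·A·R^(2/3)·S^(1/2) = (1.486/321) × 126.6 × 1.191 × 0.05000 = 0.03490

0.0349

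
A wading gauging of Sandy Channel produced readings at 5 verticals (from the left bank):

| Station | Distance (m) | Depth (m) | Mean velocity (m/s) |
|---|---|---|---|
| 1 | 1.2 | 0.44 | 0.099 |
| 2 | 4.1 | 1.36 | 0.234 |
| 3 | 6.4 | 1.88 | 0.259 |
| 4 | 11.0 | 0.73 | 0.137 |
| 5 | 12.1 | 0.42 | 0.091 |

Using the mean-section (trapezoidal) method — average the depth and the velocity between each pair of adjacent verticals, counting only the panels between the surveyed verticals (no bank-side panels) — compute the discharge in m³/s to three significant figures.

Panel 1-2: Δb = 2.9 m, d̄ = (0.44+1.36)/2 = 0.9, v̄ = (0.099+0.234)/2 = 0.1665 → q = 2.9×0.9×0.1665 = 0.4346 m³/s
Panel 2-3: Δb = 2.3 m, d̄ = (1.36+1.88)/2 = 1.62, v̄ = (0.234+0.259)/2 = 0.2465 → q = 2.3×1.62×0.2465 = 0.9185 m³/s
Panel 3-4: Δb = 4.6 m, d̄ = (1.88+0.73)/2 = 1.305, v̄ = (0.259+0.137)/2 = 0.198 → q = 4.6×1.305×0.198 = 1.189 m³/s
Panel 4-5: Δb = 1.1 m, d̄ = (0.73+0.42)/2 = 0.575, v̄ = (0.137+0.091)/2 = 0.114 → q = 1.1×0.575×0.114 = 0.07211 m³/s
Q = Σ q = 2.614 m³/s

2.61 m³/s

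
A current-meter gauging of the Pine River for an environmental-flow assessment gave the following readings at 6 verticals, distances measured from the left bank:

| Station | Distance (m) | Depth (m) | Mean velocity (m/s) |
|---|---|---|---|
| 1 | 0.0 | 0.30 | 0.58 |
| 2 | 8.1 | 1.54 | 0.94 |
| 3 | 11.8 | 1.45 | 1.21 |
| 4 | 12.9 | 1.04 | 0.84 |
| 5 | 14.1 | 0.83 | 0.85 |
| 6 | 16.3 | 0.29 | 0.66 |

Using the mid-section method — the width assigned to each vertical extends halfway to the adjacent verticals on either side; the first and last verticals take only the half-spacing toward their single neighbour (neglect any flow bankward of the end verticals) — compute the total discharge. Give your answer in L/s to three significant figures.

w_1 = (8.1 − 0.0)/2 = 4.05 m; q_1 = 0.58 × 0.30 × 4.05 = 0.7047 m³/s
w_2 = (11.8 − 0.0)/2 = 5.9 m; q_2 = 0.94 × 1.54 × 5.9 = 8.541 m³/s
w_3 = (12.9 − 8.1)/2 = 2.4 m; q_3 = 1.21 × 1.45 × 2.4 = 4.211 m³/s
w_4 = (14.1 − 11.8)/2 = 1.15 m; q_4 = 0.84 × 1.04 × 1.15 = 1.005 m³/s
w_5 = (16.3 − 12.9)/2 = 1.7 m; q_5 = 0.85 × 0.83 × 1.7 = 1.199 m³/s
w_6 = (16.3 − 14.1)/2 = 1.1 m; q_6 = 0.66 × 0.29 × 1.1 = 0.2105 m³/s
Q = Σ qᵢ = 15.87 m³/s
= 15.87 × 1000 = 15870 L/s

15900 L/s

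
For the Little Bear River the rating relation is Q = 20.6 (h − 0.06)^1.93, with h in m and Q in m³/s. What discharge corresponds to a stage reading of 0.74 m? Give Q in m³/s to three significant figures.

Q = 20.6 × (0.74 − 0.06)^1.93 = 20.6 × 0.68^1.93 = 9.786 m³/s

9.79 m³/s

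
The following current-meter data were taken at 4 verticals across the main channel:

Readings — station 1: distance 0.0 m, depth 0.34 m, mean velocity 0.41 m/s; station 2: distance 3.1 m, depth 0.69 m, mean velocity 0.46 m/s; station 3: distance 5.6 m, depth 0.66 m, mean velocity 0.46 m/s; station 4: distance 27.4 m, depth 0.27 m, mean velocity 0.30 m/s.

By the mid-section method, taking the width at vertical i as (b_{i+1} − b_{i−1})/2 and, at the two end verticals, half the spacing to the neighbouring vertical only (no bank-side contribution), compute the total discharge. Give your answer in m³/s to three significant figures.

w_1 = (3.1 − 0.0)/2 = 1.55 m; q_1 = 0.41 × 0.34 × 1.55 = 0.2161 m³/s
w_2 = (5.6 − 0.0)/2 = 2.8 m; q_2 = 0.46 × 0.69 × 2.8 = 0.8887 m³/s
w_3 = (27.4 − 3.1)/2 = 12.15 m; q_3 = 0.46 × 0.66 × 12.15 = 3.689 m³/s
w_4 = (27.4 − 5.6)/2 = 10.9 m; q_4 = 0.30 × 0.27 × 10.9 = 0.8829 m³/s
Q = Σ qᵢ = 5.676 m³/s

5.68 m³/s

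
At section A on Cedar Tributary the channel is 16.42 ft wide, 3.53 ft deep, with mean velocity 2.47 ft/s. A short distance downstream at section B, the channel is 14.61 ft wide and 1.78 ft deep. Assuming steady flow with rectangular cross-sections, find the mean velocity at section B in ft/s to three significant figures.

5.51 ft/s

Q = A₁V₁ = (16.42×3.53) × 2.47 = 143.2 ft³/s
A₂ = 14.61 × 1.78 = 26.01 ft²
V₂ = Q/A₂ = 143.2/26.01 = 5.505 ft/s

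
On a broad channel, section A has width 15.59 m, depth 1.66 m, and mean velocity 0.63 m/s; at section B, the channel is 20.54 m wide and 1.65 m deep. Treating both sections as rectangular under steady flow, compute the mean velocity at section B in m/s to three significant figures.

0.481 m/s

Q = A₁V₁ = (15.59×1.66) × 0.63 = 16.30 m³/s
A₂ = 20.54 × 1.65 = 33.89 m²
V₂ = Q/A₂ = 16.30/33.89 = 0.4811 m/s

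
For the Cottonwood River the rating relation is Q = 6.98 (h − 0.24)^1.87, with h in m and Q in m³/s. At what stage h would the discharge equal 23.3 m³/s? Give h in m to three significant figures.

2.15 m

h − h₀ = (Q/C)^(1/b) = (23.3/6.98)^(1/1.87) = 1.905 m
h = 0.24 + 1.905 = 2.145 m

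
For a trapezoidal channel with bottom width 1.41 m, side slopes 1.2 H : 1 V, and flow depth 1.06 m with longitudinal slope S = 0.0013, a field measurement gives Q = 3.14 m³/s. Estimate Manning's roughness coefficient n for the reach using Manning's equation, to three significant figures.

A = (b + z·y)·y = (1.41 + 1.2×1.06)×1.06 = 2.843 m²
P = b + 2y√(1+z²) = 1.41 + 2×1.06×√(1+1.2²) = 4.722 m
R = A/P = 2.843/4.722 = 0.6021 m
n = (1/Q)·A·R^(2/3)·S^(1/2) = (1/3.14) × 2.843 × 0.7131 × 0.03606 = 0.02328

0.0233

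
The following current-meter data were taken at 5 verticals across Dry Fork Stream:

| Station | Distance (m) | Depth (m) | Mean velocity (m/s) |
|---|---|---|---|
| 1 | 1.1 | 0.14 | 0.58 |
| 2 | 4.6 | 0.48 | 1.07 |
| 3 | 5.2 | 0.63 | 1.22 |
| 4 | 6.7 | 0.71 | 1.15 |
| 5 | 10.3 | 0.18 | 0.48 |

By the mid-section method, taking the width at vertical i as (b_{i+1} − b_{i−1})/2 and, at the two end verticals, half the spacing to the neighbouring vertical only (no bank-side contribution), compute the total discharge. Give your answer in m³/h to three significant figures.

15300 m³/h

w_1 = (4.6 − 1.1)/2 = 1.75 m; q_1 = 0.58 × 0.14 × 1.75 = 0.1421 m³/s
w_2 = (5.2 − 1.1)/2 = 2.05 m; q_2 = 1.07 × 0.48 × 2.05 = 1.053 m³/s
w_3 = (6.7 − 4.6)/2 = 1.05 m; q_3 = 1.22 × 0.63 × 1.05 = 0.8070 m³/s
w_4 = (10.3 − 5.2)/2 = 2.55 m; q_4 = 1.15 × 0.71 × 2.55 = 2.082 m³/s
w_5 = (10.3 − 6.7)/2 = 1.8 m; q_5 = 0.48 × 0.18 × 1.8 = 0.1555 m³/s
Q = Σ qᵢ = 4.240 m³/s
= 4.240 × 3600 = 15260 m³/h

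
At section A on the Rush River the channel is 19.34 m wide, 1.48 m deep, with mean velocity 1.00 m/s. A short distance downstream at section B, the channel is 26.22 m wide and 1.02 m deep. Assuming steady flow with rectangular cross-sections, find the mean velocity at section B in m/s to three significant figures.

Q = A₁V₁ = (19.34×1.48) × 1.00 = 28.62 m³/s
A₂ = 26.22 × 1.02 = 26.74 m²
V₂ = Q/A₂ = 28.62/26.74 = 1.070 m/s

1.07 m/s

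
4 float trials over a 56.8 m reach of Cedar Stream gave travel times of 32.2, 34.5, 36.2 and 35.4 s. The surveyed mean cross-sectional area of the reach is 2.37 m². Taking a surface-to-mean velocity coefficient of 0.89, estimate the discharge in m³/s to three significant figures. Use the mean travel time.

t̄ = (32.2 + 34.5 + 36.2 + 35.4) / 4 = 34.575 s
v_surface = L / t̄ = 56.8 / 34.575 = 1.643 m/s
v_mean = 0.89 × 1.643 = 1.462 m/s
Q = A × v_mean = 2.37 × 1.462 = 3.465 m³/s

3.47 m³/s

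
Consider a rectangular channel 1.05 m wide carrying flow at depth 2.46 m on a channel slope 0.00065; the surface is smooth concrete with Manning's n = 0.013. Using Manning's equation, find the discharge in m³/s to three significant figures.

A = b·y = 1.05 × 2.46 = 2.583 m²
P = b + 2y = 1.05 + 2×2.46 = 5.970 m
R = A/P = 2.583/5.970 = 0.4327 m
Q = (1/n)·A·R^(2/3)·S^(1/2) = (1/0.013) × 2.583 × 0.4327^(2/3) × 0.00065^(1/2) = 2.898 m³/s

2.90 m³/s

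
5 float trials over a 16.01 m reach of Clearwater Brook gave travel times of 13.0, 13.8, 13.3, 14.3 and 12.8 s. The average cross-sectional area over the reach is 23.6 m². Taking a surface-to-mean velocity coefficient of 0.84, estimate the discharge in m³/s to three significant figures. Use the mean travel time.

t̄ = (13.0 + 13.8 + 13.3 + 14.3 + 12.8) / 5 = 13.44 s
v_surface = L / t̄ = 16.01 / 13.44 = 1.191 m/s
v_mean = 0.84 × 1.191 = 1.001 m/s
Q = A × v_mean = 23.6 × 1.001 = 23.61 m³/s

23.6 m³/s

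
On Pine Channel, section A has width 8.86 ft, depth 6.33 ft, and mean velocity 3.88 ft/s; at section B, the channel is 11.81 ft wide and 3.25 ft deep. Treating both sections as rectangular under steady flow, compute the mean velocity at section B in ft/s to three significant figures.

Q = A₁V₁ = (8.86×6.33) × 3.88 = 217.6 ft³/s
A₂ = 11.81 × 3.25 = 38.38 ft²
V₂ = Q/A₂ = 217.6/38.38 = 5.669 ft/s

5.67 ft/s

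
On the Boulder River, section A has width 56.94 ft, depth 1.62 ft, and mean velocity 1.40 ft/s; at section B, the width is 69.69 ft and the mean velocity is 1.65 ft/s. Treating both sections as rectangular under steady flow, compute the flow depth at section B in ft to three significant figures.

Q = A₁V₁ = (56.94×1.62) × 1.40 = 129.1 ft³/s
d₂ = Q/(b₂ V₂) = 129.1/(69.69×1.65) = 1.123 ft

1.12 ft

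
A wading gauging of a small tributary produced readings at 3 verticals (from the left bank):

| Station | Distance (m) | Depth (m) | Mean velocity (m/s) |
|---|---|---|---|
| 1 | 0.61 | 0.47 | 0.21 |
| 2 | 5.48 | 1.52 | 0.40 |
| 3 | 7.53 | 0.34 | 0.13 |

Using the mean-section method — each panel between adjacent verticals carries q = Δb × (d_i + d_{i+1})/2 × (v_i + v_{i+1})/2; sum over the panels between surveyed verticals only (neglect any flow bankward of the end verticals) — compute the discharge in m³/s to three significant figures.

1.98 m³/s

Panel 1-2: Δb = 4.87 m, d̄ = (0.47+1.52)/2 = 0.995, v̄ = (0.21+0.40)/2 = 0.305 → q = 4.87×0.995×0.305 = 1.478 m³/s
Panel 2-3: Δb = 2.05 m, d̄ = (1.52+0.34)/2 = 0.93, v̄ = (0.40+0.13)/2 = 0.265 → q = 2.05×0.93×0.265 = 0.5052 m³/s
Q = Σ q = 1.983 m³/s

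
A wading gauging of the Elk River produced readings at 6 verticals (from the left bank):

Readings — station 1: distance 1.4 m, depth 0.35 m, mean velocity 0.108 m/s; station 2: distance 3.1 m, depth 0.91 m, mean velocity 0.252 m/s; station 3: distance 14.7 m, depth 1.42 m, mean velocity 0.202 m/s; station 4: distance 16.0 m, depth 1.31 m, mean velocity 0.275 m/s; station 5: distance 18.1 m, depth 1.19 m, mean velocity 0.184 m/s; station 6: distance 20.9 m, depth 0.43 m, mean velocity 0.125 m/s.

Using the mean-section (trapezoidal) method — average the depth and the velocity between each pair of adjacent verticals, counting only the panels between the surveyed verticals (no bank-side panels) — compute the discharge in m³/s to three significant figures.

Panel 1-2: Δb = 1.7 m, d̄ = (0.35+0.91)/2 = 0.63, v̄ = (0.108+0.252)/2 = 0.18 → q = 1.7×0.63×0.18 = 0.1928 m³/s
Panel 2-3: Δb = 11.6 m, d̄ = (0.91+1.42)/2 = 1.165, v̄ = (0.252+0.202)/2 = 0.227 → q = 11.6×1.165×0.227 = 3.068 m³/s
Panel 3-4: Δb = 1.3 m, d̄ = (1.42+1.31)/2 = 1.365, v̄ = (0.202+0.275)/2 = 0.2385 → q = 1.3×1.365×0.2385 = 0.4232 m³/s
Panel 4-5: Δb = 2.1 m, d̄ = (1.31+1.19)/2 = 1.25, v̄ = (0.275+0.184)/2 = 0.2295 → q = 2.1×1.25×0.2295 = 0.6024 m³/s
Panel 5-6: Δb = 2.8 m, d̄ = (1.19+0.43)/2 = 0.81, v̄ = (0.184+0.125)/2 = 0.1545 → q = 2.8×0.81×0.1545 = 0.3504 m³/s
Q = Σ q = 4.637 m³/s

4.64 m³/s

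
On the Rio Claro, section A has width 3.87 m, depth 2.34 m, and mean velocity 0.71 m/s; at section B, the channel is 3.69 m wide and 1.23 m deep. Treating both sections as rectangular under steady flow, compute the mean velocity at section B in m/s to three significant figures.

1.42 m/s

Q = A₁V₁ = (3.87×2.34) × 0.71 = 6.430 m³/s
A₂ = 3.69 × 1.23 = 4.539 m²
V₂ = Q/A₂ = 6.430/4.539 = 1.417 m/s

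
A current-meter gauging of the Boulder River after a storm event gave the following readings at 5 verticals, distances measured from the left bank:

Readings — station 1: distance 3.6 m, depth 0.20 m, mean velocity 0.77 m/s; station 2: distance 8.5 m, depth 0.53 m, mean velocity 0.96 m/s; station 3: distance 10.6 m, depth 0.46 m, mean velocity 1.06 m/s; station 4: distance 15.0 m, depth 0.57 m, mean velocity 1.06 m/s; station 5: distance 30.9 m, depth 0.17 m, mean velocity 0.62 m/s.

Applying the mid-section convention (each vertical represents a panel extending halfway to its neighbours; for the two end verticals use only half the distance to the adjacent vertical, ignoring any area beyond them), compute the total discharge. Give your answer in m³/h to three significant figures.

w_1 = (8.5 − 3.6)/2 = 2.45 m; q_1 = 0.77 × 0.20 × 2.45 = 0.3773 m³/s
w_2 = (10.6 − 3.6)/2 = 3.5 m; q_2 = 0.96 × 0.53 × 3.5 = 1.781 m³/s
w_3 = (15.0 − 8.5)/2 = 3.25 m; q_3 = 1.06 × 0.46 × 3.25 = 1.585 m³/s
w_4 = (30.9 − 10.6)/2 = 10.15 m; q_4 = 1.06 × 0.57 × 10.15 = 6.133 m³/s
w_5 = (30.9 − 15.0)/2 = 7.95 m; q_5 = 0.62 × 0.17 × 7.95 = 0.8379 m³/s
Q = Σ qᵢ = 10.71 m³/s
= 10.71 × 3600 = 38570 m³/h

38600 m³/h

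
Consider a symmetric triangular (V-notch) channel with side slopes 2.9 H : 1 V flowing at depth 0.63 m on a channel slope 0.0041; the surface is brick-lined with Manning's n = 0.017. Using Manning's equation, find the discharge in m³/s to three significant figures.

A = z·y² = 2.9×0.63² = 1.151 m²
P = 2y√(1+z²) = 2×0.63×√(1+2.9²) = 3.865 m
R = A/P = 1.151/3.865 = 0.2978 m
Q = (1/n)·A·R^(2/3)·S^(1/2) = (1/0.017) × 1.151 × 0.2978^(2/3) × 0.0041^(1/2) = 1.933 m³/s

1.93 m³/s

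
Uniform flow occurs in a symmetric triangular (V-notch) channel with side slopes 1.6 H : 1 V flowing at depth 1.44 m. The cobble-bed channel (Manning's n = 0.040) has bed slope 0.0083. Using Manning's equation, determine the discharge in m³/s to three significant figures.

5.44 m³/s

A = z·y² = 1.6×1.44² = 3.318 m²
P = 2y√(1+z²) = 2×1.44×√(1+1.6²) = 5.434 m
R = A/P = 3.318/5.434 = 0.6106 m
Q = (1/n)·A·R^(2/3)·S^(1/2) = (1/0.040) × 3.318 × 0.6106^(2/3) × 0.0083^(1/2) = 5.438 m³/s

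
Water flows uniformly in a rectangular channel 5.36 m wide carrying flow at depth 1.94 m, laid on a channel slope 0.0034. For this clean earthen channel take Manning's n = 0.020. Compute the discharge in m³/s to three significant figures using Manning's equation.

32.8 m³/s

A = b·y = 5.36 × 1.94 = 10.40 m²
P = b + 2y = 5.36 + 2×1.94 = 9.240 m
R = A/P = 10.40/9.240 = 1.125 m
Q = (1/n)·A·R^(2/3)·S^(1/2) = (1/0.020) × 10.40 × 1.125^(2/3) × 0.0034^(1/2) = 32.80 m³/s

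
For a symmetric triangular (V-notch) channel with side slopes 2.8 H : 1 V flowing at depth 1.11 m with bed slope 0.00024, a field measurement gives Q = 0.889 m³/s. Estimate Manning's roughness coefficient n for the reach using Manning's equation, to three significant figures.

0.0390

A = z·y² = 2.8×1.11² = 3.450 m²
P = 2y√(1+z²) = 2×1.11×√(1+2.8²) = 6.601 m
R = A/P = 3.450/6.601 = 0.5227 m
n = (1/Q)·A·R^(2/3)·S^(1/2) = (1/0.889) × 3.450 × 0.6489 × 0.01549 = 0.03901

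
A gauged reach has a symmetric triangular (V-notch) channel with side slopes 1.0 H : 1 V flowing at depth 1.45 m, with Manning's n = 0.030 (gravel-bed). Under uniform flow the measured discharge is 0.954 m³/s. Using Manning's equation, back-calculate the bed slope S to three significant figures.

A = z·y² = 1.0×1.45² = 2.103 m²
P = 2y√(1+z²) = 2×1.45×√(1+1.0²) = 4.101 m
R = A/P = 2.103/4.101 = 0.5127 m
S = (Q·n / (1·A·R^(2/3)))² = (0.954×0.030 / (1×2.103×0.6405))² = 0.0004516

0.000452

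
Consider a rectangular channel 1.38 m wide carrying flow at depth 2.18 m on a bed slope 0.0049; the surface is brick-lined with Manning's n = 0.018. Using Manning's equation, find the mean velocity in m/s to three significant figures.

2.53 m/s

A = b·y = 1.38 × 2.18 = 3.008 m²
P = b + 2y = 1.38 + 2×2.18 = 5.740 m
R = A/P = 3.008/5.740 = 0.5241 m
Q = (1/n)·A·R^(2/3)·S^(1/2) = (1/0.018) × 3.008 × 0.5241^(2/3) × 0.0049^(1/2) = 7.605 m³/s
V = Q/A = 7.605/3.008 = 2.528 m/s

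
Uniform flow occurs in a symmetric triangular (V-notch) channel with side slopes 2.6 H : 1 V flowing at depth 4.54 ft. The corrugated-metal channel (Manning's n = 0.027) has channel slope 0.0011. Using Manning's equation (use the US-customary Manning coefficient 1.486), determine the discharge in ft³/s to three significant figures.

161 ft³/s

A = z·y² = 2.6×4.54² = 53.59 ft²
P = 2y√(1+z²) = 2×4.54×√(1+2.6²) = 25.29 ft
R = A/P = 53.59/25.29 = 2.119 ft
Q = (1.486/n)·A·R^(2/3)·S^(1/2) = (1.486/0.027) × 53.59 × 2.119^(2/3) × 0.0011^(1/2) = 161.4 ft³/s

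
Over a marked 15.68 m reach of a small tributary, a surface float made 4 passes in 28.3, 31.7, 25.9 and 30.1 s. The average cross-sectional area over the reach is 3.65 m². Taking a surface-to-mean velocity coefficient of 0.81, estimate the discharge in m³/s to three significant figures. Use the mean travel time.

1.60 m³/s

t̄ = (28.3 + 31.7 + 25.9 + 30.1) / 4 = 29 s
v_surface = L / t̄ = 15.68 / 29 = 0.5407 m/s
v_mean = 0.81 × 0.5407 = 0.4380 m/s
Q = A × v_mean = 3.65 × 0.4380 = 1.599 m³/s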